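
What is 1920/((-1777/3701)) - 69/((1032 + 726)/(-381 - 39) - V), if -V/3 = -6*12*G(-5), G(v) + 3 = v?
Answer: -857458631550/214425259 ≈ -3998.9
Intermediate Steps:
G(v) = -3 + v
V = -1728 (V = -(-3)*(6*12)*(-3 - 5) = -(-3)*72*(-8) = -(-3)*(-576) = -3*576 = -1728)
1920/((-1777/3701)) - 69/((1032 + 726)/(-381 - 39) - V) = 1920/((-1777/3701)) - 69/((1032 + 726)/(-381 - 39) - 1*(-1728)) = 1920/((-1777*1/3701)) - 69/(1758/(-420) + 1728) = 1920/(-1777/3701) - 69/(1758*(-1/420) + 1728) = 1920*(-3701/1777) - 69/(-293/70 + 1728) = -7105920/1777 - 69/120667/70 = -7105920/1777 - 69*70/120667 = -7105920/1777 - 4830/120667 = -857458631550/214425259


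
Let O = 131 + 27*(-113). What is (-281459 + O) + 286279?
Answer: 1900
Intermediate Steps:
O = -2920 (O = 131 - 3051 = -2920)
(-281459 + O) + 286279 = (-281459 - 2920) + 286279 = -284379 + 286279 = 1900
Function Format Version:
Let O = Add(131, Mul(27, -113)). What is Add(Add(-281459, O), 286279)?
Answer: 1900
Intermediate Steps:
O = -2920 (O = Add(131, -3051) = -2920)
Add(Add(-281459, O), 286279) = Add(Add(-281459, -2920), 286279) = Add(-284379, 286279) = 1900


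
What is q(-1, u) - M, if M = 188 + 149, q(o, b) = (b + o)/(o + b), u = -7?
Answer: -336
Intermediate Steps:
q(o, b) = 1 (q(o, b) = (b + o)/(b + o) = 1)
M = 337
q(-1, u) - M = 1 - 1*337 = 1 - 337 = -336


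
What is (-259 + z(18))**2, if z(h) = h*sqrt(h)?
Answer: 72913 - 27972*sqrt(2) ≈ 33355.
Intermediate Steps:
z(h) = h**(3/2)
(-259 + z(18))**2 = (-259 + 18**(3/2))**2 = (-259 + 54*sqrt(2))**2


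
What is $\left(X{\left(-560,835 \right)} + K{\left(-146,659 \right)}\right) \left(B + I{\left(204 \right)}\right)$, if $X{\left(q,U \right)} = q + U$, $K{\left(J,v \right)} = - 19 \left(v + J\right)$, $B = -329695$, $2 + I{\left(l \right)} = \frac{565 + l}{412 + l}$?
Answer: $\frac{240461618272}{77} \approx 3.1229 \cdot 10^{9}$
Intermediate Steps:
$I{\left(l \right)} = -2 + \frac{565 + l}{412 + l}$
$K{\left(J,v \right)} = - 19 J - 19 v$ ($K{\left(J,v \right)} = - 19 \left(J + v\right) = - 19 J - 19 v$)
$X{\left(q,U \right)} = U + q$
$\left(X{\left(-560,835 \right)} + K{\left(-146,659 \right)}\right) \left(B + I{\left(204 \right)}\right) = \left(\left(835 - 560\right) - 9747\right) \left(-329695 + \frac{-259 - 204}{412 + 204}\right) = \left(275 + \left(2774 - 12521\right)\right) \left(-329695 + \frac{-259 - 204}{616}\right) = \left(275 - 9747\right) \left(-329695 + \frac{1}{616} \left(-463\right)\right) = - 9472 \left(-329695 - \frac{463}{616}\right) = \left(-9472\right) \left(- \frac{203092583}{616}\right) = \frac{240461618272}{77}$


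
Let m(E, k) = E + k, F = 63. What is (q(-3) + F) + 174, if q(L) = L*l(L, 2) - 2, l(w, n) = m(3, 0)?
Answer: 226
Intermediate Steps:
l(w, n) = 3 (l(w, n) = 3 + 0 = 3)
q(L) = -2 + 3*L (q(L) = L*3 - 2 = 3*L - 2 = -2 + 3*L)
(q(-3) + F) + 174 = ((-2 + 3*(-3)) + 63) + 174 = ((-2 - 9) + 63) + 174 = (-11 + 63) + 174 = 52 + 174 = 226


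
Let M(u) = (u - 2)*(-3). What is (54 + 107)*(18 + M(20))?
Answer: -5796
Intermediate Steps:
M(u) = 6 - 3*u (M(u) = (-2 + u)*(-3) = 6 - 3*u)
(54 + 107)*(18 + M(20)) = (54 + 107)*(18 + (6 - 3*20)) = 161*(18 + (6 - 60)) = 161*(18 - 54) = 161*(-36) = -5796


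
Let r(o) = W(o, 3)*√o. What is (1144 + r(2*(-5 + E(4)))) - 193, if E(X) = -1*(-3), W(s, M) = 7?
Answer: 951 + 14*I ≈ 951.0 + 14.0*I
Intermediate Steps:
E(X) = 3
r(o) = 7*√o
(1144 + r(2*(-5 + E(4)))) - 193 = (1144 + 7*√(2*(-5 + 3))) - 193 = (1144 + 7*√(2*(-2))) - 193 = (1144 + 7*√(-4)) - 193 = (1144 + 7*(2*I)) - 193 = (1144 + 14*I) - 193 = 951 + 14*I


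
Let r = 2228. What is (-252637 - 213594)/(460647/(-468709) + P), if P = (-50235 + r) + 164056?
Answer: -218526665779/54392750094 ≈ -4.0176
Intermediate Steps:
P = 116049 (P = (-50235 + 2228) + 164056 = -48007 + 164056 = 116049)
(-252637 - 213594)/(460647/(-468709) + P) = (-252637 - 213594)/(460647/(-468709) + 116049) = -466231/(460647*(-1/468709) + 116049) = -466231/(-460647/468709 + 116049) = -466231/54392750094/468709 = -466231*468709/54392750094 = -218526665779/54392750094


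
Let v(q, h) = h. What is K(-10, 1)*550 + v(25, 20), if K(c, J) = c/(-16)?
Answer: 1455/4 ≈ 363.75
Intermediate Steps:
K(c, J) = -c/16 (K(c, J) = c*(-1/16) = -c/16)
K(-10, 1)*550 + v(25, 20) = -1/16*(-10)*550 + 20 = (5/8)*550 + 20 = 1375/4 + 20 = 1455/4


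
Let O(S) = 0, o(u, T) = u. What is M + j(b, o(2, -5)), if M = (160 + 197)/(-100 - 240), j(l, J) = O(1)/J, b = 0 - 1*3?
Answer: -21/20 ≈ -1.0500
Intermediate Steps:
b = -3 (b = 0 - 3 = -3)
j(l, J) = 0 (j(l, J) = 0/J = 0)
M = -21/20 (M = 357/(-340) = 357*(-1/340) = -21/20 ≈ -1.0500)
M + j(b, o(2, -5)) = -21/20 + 0 = -21/20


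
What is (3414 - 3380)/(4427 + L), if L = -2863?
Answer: 1/46 ≈ 0.021739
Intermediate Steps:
(3414 - 3380)/(4427 + L) = (3414 - 3380)/(4427 - 2863) = 34/1564 = 34*(1/1564) = 1/46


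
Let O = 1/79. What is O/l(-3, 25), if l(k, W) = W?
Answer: 1/1975 ≈ 0.00050633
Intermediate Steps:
O = 1/79 ≈ 0.012658
O/l(-3, 25) = (1/79)/25 = (1/79)*(1/25) = 1/1975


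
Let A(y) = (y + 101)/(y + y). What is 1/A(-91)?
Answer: -91/5 ≈ -18.200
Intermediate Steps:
A(y) = (101 + y)/(2*y) (A(y) = (101 + y)/((2*y)) = (101 + y)*(1/(2*y)) = (101 + y)/(2*y))
1/A(-91) = 1/((1/2)*(101 - 91)/(-91)) = 1/((1/2)*(-1/91)*10) = 1/(-5/91) = -91/5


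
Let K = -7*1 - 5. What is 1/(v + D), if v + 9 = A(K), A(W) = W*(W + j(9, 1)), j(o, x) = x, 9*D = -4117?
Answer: -9/3010 ≈ -0.0029900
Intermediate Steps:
D = -4117/9 (D = (1/9)*(-4117) = -4117/9 ≈ -457.44)
K = -12 (K = -7 - 5 = -12)
A(W) = W*(1 + W) (A(W) = W*(W + 1) = W*(1 + W))
v = 123 (v = -9 - 12*(1 - 12) = -9 - 12*(-11) = -9 + 132 = 123)
1/(v + D) = 1/(123 - 4117/9) = 1/(-3010/9) = -9/3010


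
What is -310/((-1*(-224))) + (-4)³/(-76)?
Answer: -1153/2128 ≈ -0.54182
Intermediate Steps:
-310/((-1*(-224))) + (-4)³/(-76) = -310/224 - 64*(-1/76) = -310*1/224 + 16/19 = -155/112 + 16/19 = -1153/2128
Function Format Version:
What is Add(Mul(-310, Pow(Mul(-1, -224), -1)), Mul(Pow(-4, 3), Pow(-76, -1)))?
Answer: Rational(-1153, 2128) ≈ -0.54182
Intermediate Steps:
Add(Mul(-310, Pow(Mul(-1, -224), -1)), Mul(Pow(-4, 3), Pow(-76, -1))) = Add(Mul(-310, Pow(224, -1)), Mul(-64, Rational(-1, 76))) = Add(Mul(-310, Rational(1, 224)), Rational(16, 19)) = Add(Rational(-155, 112), Rational(16, 19)) = Rational(-1153, 2128)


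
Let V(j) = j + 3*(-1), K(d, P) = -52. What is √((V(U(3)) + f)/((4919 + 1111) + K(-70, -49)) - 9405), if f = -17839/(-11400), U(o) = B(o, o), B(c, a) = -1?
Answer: I*√2228559693326997/486780 ≈ 96.979*I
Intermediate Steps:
U(o) = -1
f = 17839/11400 (f = -17839*(-1/11400) = 17839/11400 ≈ 1.5648)
V(j) = -3 + j (V(j) = j - 3 = -3 + j)
√((V(U(3)) + f)/((4919 + 1111) + K(-70, -49)) - 9405) = √(((-3 - 1) + 17839/11400)/((4919 + 1111) - 52) - 9405) = √((-4 + 17839/11400)/(6030 - 52) - 9405) = √(-27761/11400/5978 - 9405) = √(-27761/11400*1/5978 - 9405) = √(-27761/68149200 - 9405) = √(-640943253761/68149200) = I*√2228559693326997/486780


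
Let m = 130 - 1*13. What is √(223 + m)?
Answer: 2*√85 ≈ 18.439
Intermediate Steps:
m = 117 (m = 130 - 13 = 117)
√(223 + m) = √(223 + 117) = √340 = 2*√85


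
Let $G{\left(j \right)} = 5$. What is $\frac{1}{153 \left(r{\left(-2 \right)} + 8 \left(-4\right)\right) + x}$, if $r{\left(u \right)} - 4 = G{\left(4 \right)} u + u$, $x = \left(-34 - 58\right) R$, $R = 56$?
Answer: $- \frac{1}{11272} \approx -8.8715 \cdot 10^{-5}$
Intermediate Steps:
$x = -5152$ ($x = \left(-34 - 58\right) 56 = \left(-92\right) 56 = -5152$)
$r{\left(u \right)} = 4 + 6 u$ ($r{\left(u \right)} = 4 + \left(5 u + u\right) = 4 + 6 u$)
$\frac{1}{153 \left(r{\left(-2 \right)} + 8 \left(-4\right)\right) + x} = \frac{1}{153 \left(\left(4 + 6 \left(-2\right)\right) + 8 \left(-4\right)\right) - 5152} = \frac{1}{153 \left(\left(4 - 12\right) - 32\right) - 5152} = \frac{1}{153 \left(-8 - 32\right) - 5152} = \frac{1}{153 \left(-40\right) - 5152} = \frac{1}{-6120 - 5152} = \frac{1}{-11272} = - \frac{1}{11272}$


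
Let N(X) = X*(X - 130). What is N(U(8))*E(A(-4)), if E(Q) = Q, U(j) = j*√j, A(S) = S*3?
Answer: -6144 + 24960*√2 ≈ 29155.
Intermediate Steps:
A(S) = 3*S
U(j) = j^(3/2)
N(X) = X*(-130 + X)
N(U(8))*E(A(-4)) = (8^(3/2)*(-130 + 8^(3/2)))*(3*(-4)) = ((16*√2)*(-130 + 16*√2))*(-12) = (16*√2*(-130 + 16*√2))*(-12) = -192*√2*(-130 + 16*√2)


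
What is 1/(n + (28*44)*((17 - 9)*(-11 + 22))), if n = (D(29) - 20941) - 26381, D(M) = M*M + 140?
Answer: 1/62075 ≈ 1.6110e-5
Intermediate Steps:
D(M) = 140 + M² (D(M) = M² + 140 = 140 + M²)
n = -46341 (n = ((140 + 29²) - 20941) - 26381 = ((140 + 841) - 20941) - 26381 = (981 - 20941) - 26381 = -19960 - 26381 = -46341)
1/(n + (28*44)*((17 - 9)*(-11 + 22))) = 1/(-46341 + (28*44)*((17 - 9)*(-11 + 22))) = 1/(-46341 + 1232*(8*11)) = 1/(-46341 + 1232*88) = 1/(-46341 + 108416) = 1/62075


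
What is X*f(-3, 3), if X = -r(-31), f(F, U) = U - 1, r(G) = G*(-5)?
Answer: -310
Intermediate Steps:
r(G) = -5*G
f(F, U) = -1 + U
X = -155 (X = -(-5)*(-31) = -1*155 = -155)
X*f(-3, 3) = -155*(-1 + 3) = -155*2 = -310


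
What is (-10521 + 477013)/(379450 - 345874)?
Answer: 116623/8394 ≈ 13.894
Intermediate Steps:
(-10521 + 477013)/(379450 - 345874) = 466492/33576 = 466492*(1/33576) = 116623/8394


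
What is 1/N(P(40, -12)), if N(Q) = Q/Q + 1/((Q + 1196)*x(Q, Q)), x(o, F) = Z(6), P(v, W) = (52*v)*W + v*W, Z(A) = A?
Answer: 145464/145463 ≈ 1.0000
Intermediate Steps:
P(v, W) = 53*W*v (P(v, W) = 52*W*v + W*v = 53*W*v)
x(o, F) = 6
N(Q) = 1 + 1/(6*(1196 + Q)) (N(Q) = Q/Q + 1/((Q + 1196)*6) = 1 + (⅙)/(1196 + Q) = 1 + 1/(6*(1196 + Q)))
1/N(P(40, -12)) = 1/((7177/6 + 53*(-12)*40)/(1196 + 53*(-12)*40)) = 1/((7177/6 - 25440)/(1196 - 25440)) = 1/(-145463/6/(-24244)) = 1/(-1/24244*(-145463/6)) = 1/(145463/145464) = 145464/145463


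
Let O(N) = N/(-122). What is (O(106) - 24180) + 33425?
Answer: 563892/61 ≈ 9244.1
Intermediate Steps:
O(N) = -N/122 (O(N) = N*(-1/122) = -N/122)
(O(106) - 24180) + 33425 = (-1/122*106 - 24180) + 33425 = (-53/61 - 24180) + 33425 = -1475033/61 + 33425 = 563892/61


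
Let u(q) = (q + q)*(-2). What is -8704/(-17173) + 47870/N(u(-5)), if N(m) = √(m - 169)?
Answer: 8704/17173 - 47870*I*√149/149 ≈ 0.50684 - 3921.7*I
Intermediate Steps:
u(q) = -4*q (u(q) = (2*q)*(-2) = -4*q)
N(m) = √(-169 + m)
-8704/(-17173) + 47870/N(u(-5)) = -8704/(-17173) + 47870/(√(-169 - 4*(-5))) = -8704*(-1/17173) + 47870/(√(-169 + 20)) = 8704/17173 + 47870/(√(-149)) = 8704/17173 + 47870/((I*√149)) = 8704/17173 + 47870*(-I*√149/149) = 8704/17173 - 47870*I*√149/149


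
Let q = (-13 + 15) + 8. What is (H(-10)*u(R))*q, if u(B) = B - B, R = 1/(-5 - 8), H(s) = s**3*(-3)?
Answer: 0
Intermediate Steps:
H(s) = -3*s**3
R = -1/13 (R = 1/(-13) = -1/13 ≈ -0.076923)
q = 10 (q = 2 + 8 = 10)
u(B) = 0
(H(-10)*u(R))*q = (-3*(-10)**3*0)*10 = (-3*(-1000)*0)*10 = (3000*0)*10 = 0*10 = 0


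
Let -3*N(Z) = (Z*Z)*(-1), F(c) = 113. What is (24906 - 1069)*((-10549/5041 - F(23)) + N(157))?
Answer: 2920391556731/15123 ≈ 1.9311e+8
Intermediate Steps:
N(Z) = Z**2/3 (N(Z) = -Z*Z*(-1)/3 = -Z**2*(-1)/3 = -(-1)*Z**2/3 = Z**2/3)
(24906 - 1069)*((-10549/5041 - F(23)) + N(157)) = (24906 - 1069)*((-10549/5041 - 1*113) + (1/3)*157**2) = 23837*((-10549*1/5041 - 113) + (1/3)*24649) = 23837*((-10549/5041 - 113) + 24649/3) = 23837*(-580182/5041 + 24649/3) = 23837*(122515063/15123) = 2920391556731/15123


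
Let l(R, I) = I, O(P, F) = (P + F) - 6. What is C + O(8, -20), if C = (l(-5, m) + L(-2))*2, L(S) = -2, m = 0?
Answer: -22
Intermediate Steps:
O(P, F) = -6 + F + P (O(P, F) = (F + P) - 6 = -6 + F + P)
C = -4 (C = (0 - 2)*2 = -2*2 = -4)
C + O(8, -20) = -4 + (-6 - 20 + 8) = -4 - 18 = -22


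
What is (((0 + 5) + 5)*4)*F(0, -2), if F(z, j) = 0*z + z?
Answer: 0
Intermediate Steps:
F(z, j) = z (F(z, j) = 0 + z = z)
(((0 + 5) + 5)*4)*F(0, -2) = (((0 + 5) + 5)*4)*0 = ((5 + 5)*4)*0 = (10*4)*0 = 40*0 = 0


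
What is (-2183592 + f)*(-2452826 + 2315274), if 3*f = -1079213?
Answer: 1049520246928/3 ≈ 3.4984e+11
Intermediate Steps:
f = -1079213/3 (f = (1/3)*(-1079213) = -1079213/3 ≈ -3.5974e+5)
(-2183592 + f)*(-2452826 + 2315274) = (-2183592 - 1079213/3)*(-2452826 + 2315274) = -7629989/3*(-137552) = 1049520246928/3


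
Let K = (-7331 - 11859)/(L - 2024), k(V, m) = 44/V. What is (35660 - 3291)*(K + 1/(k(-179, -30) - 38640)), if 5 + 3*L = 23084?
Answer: -4296358264545559/39210228076 ≈ -1.0957e+5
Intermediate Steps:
L = 7693 (L = -5/3 + (1/3)*23084 = -5/3 + 23084/3 = 7693)
K = -19190/5669 (K = (-7331 - 11859)/(7693 - 2024) = -19190/5669 ≈ -3.3851)
(35660 - 3291)*(K + 1/(k(-179, -30) - 38640)) = (35660 - 3291)*(-19190/5669 + 1/(44/(-179) - 38640)) = 32369*(-19190/5669 + 1/(44*(-1/179) - 38640)) = 32369*(-19190/5669 + 1/(-44/179 - 38640)) = 32369*(-19190/5669 + 1/(-6916604/179)) = 32369*(-19190/5669 - 179/6916604) = 32369*(-132730645511/39210228076) = -4296358264545559/39210228076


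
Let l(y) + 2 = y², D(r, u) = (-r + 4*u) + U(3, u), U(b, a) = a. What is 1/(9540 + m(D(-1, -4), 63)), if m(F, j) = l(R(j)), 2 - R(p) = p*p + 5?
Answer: 1/15786322 ≈ 6.3346e-8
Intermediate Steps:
R(p) = -3 - p² (R(p) = 2 - (p*p + 5) = 2 - (p² + 5) = 2 - (5 + p²) = 2 + (-5 - p²) = -3 - p²)
D(r, u) = -r + 5*u (D(r, u) = (-r + 4*u) + u = -r + 5*u)
l(y) = -2 + y²
m(F, j) = -2 + (-3 - j²)²
1/(9540 + m(D(-1, -4), 63)) = 1/(9540 + (-2 + (3 + 63²)²)) = 1/(9540 + (-2 + (3 + 3969)²)) = 1/(9540 + (-2 + 3972²)) = 1/(9540 + (-2 + 15776784)) = 1/(9540 + 15776782) = 1/15786322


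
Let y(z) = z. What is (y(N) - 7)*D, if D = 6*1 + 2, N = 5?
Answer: -16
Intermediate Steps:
D = 8 (D = 6 + 2 = 8)
(y(N) - 7)*D = (5 - 7)*8 = -2*8 = -16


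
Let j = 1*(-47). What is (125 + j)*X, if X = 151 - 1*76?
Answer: 5850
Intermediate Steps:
j = -47
X = 75 (X = 151 - 76 = 75)
(125 + j)*X = (125 - 47)*75 = 78*75 = 5850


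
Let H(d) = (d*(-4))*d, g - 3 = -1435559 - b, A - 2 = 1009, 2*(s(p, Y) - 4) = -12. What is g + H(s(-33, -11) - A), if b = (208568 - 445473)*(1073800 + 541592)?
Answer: 382688901528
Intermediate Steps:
s(p, Y) = -2 (s(p, Y) = 4 + (½)*(-12) = 4 - 6 = -2)
A = 1011 (A = 2 + 1009 = 1011)
b = -382694441760 (b = -236905*1615392 = -382694441760)
g = 382693006204 (g = 3 + (-1435559 - 1*(-382694441760)) = 3 + (-1435559 + 382694441760) = 3 + 382693006201 = 382693006204)
H(d) = -4*d² (H(d) = (-4*d)*d = -4*d²)
g + H(s(-33, -11) - A) = 382693006204 - 4*(-2 - 1*1011)² = 382693006204 - 4*(-2 - 1011)² = 382693006204 - 4*(-1013)² = 382693006204 - 4*1026169 = 382693006204 - 4104676 = 382688901528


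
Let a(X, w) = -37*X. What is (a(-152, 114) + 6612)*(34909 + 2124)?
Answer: 453135788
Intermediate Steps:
(a(-152, 114) + 6612)*(34909 + 2124) = (-37*(-152) + 6612)*(34909 + 2124) = (5624 + 6612)*37033 = 12236*37033 = 453135788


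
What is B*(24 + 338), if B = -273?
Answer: -98826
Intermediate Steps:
B*(24 + 338) = -273*(24 + 338) = -273*362 = -98826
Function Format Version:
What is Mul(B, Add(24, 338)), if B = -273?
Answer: -98826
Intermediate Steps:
Mul(B, Add(24, 338)) = Mul(-273, Add(24, 338)) = Mul(-273, 362) = -98826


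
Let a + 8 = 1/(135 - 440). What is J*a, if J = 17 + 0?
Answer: -41497/305 ≈ -136.06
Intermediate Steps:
a = -2441/305 (a = -8 + 1/(135 - 440) = -8 + 1/(-305) = -8 - 1/305 = -2441/305 ≈ -8.0033)
J = 17
J*a = 17*(-2441/305) = -41497/305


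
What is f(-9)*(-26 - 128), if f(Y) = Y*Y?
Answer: -12474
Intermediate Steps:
f(Y) = Y²
f(-9)*(-26 - 128) = (-9)²*(-26 - 128) = 81*(-154) = -12474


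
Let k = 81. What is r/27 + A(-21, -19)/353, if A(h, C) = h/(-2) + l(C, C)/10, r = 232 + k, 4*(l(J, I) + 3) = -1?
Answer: 4430549/381240 ≈ 11.621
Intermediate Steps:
l(J, I) = -13/4 (l(J, I) = -3 + (¼)*(-1) = -3 - ¼ = -13/4)
r = 313 (r = 232 + 81 = 313)
A(h, C) = -13/40 - h/2 (A(h, C) = h/(-2) - 13/4/10 = h*(-½) - 13/4*⅒ = -h/2 - 13/40 = -13/40 - h/2)
r/27 + A(-21, -19)/353 = 313/27 + (-13/40 - ½*(-21))/353 = 313*(1/27) + (-13/40 + 21/2)*(1/353) = 313/27 + (407/40)*(1/353) = 313/27 + 407/14120 = 4430549/381240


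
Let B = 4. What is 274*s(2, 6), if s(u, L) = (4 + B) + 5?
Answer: 3562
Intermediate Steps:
s(u, L) = 13 (s(u, L) = (4 + 4) + 5 = 8 + 5 = 13)
274*s(2, 6) = 274*13 = 3562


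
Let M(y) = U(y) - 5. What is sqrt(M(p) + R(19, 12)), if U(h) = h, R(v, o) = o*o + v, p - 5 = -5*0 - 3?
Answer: 4*sqrt(10) ≈ 12.649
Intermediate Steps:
p = 2 (p = 5 + (-5*0 - 3) = 5 + (0 - 3) = 5 - 3 = 2)
R(v, o) = v + o**2 (R(v, o) = o**2 + v = v + o**2)
M(y) = -5 + y (M(y) = y - 5 = -5 + y)
sqrt(M(p) + R(19, 12)) = sqrt((-5 + 2) + (19 + 12**2)) = sqrt(-3 + (19 + 144)) = sqrt(-3 + 163) = sqrt(160) = 4*sqrt(10)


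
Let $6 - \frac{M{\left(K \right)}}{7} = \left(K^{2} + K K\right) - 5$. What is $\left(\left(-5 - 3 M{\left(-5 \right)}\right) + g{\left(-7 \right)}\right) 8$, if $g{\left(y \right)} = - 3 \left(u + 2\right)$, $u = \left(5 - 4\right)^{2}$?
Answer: $6440$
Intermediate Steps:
$M{\left(K \right)} = 77 - 14 K^{2}$ ($M{\left(K \right)} = 42 - 7 \left(\left(K^{2} + K K\right) - 5\right) = 42 - 7 \left(\left(K^{2} + K^{2}\right) - 5\right) = 42 - 7 \left(2 K^{2} - 5\right) = 42 - 7 \left(-5 + 2 K^{2}\right) = 42 - \left(-35 + 14 K^{2}\right) = 77 - 14 K^{2}$)
$u = 1$ ($u = 1^{2} = 1$)
$g{\left(y \right)} = -9$ ($g{\left(y \right)} = - 3 \left(1 + 2\right) = \left(-3\right) 3 = -9$)
$\left(\left(-5 - 3 M{\left(-5 \right)}\right) + g{\left(-7 \right)}\right) 8 = \left(\left(-5 - 3 \left(77 - 14 \left(-5\right)^{2}\right)\right) - 9\right) 8 = \left(\left(-5 - 3 \left(77 - 350\right)\right) - 9\right) 8 = \left(\left(-5 - -819\right) - 9\right) 8 = \left(\left(-5 + 819\right) - 9\right) 8 = \left(814 - 9\right) 8 = 805 \cdot 8 = 6440$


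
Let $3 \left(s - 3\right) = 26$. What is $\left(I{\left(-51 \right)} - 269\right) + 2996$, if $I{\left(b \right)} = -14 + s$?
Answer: $\frac{8174}{3} \approx 2724.7$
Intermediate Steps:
$s = \frac{35}{3}$ ($s = 3 + \frac{1}{3} \cdot 26 = 3 + \frac{26}{3} = \frac{35}{3} \approx 11.667$)
$I{\left(b \right)} = - \frac{7}{3}$ ($I{\left(b \right)} = -14 + \frac{35}{3} = - \frac{7}{3}$)
$\left(I{\left(-51 \right)} - 269\right) + 2996 = \left(- \frac{7}{3} - 269\right) + 2996 = - \frac{814}{3} + 2996 = \frac{8174}{3}$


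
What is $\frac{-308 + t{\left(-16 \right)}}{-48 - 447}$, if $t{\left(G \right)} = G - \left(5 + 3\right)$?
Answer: $\frac{332}{495} \approx 0.67071$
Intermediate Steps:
$t{\left(G \right)} = -8 + G$ ($t{\left(G \right)} = G - 8 = -8 + G$)
$\frac{-308 + t{\left(-16 \right)}}{-48 - 447} = \frac{-308 - 24}{-48 - 447} = \frac{-308 - 24}{-495} = \left(-332\right) \left(- \frac{1}{495}\right) = \frac{332}{495}$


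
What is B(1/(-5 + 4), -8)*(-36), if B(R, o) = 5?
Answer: -180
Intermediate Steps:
B(1/(-5 + 4), -8)*(-36) = 5*(-36) = -180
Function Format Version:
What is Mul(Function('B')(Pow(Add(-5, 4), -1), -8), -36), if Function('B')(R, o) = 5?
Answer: -180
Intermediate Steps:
Mul(Function('B')(Pow(Add(-5, 4), -1), -8), -36) = Mul(5, -36) = -180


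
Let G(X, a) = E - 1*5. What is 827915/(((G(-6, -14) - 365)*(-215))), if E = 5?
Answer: 165583/15695 ≈ 10.550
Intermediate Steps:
G(X, a) = 0 (G(X, a) = 5 - 1*5 = 5 - 5 = 0)
827915/(((G(-6, -14) - 365)*(-215))) = 827915/(((0 - 365)*(-215))) = 827915/((-365*(-215))) = 827915/78475 = 827915*(1/78475) = 165583/15695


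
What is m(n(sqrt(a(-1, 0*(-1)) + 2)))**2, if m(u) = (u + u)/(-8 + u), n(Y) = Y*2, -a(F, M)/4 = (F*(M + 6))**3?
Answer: 3464/(4 - sqrt(866))**2 ≈ 5.3574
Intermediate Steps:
a(F, M) = -4*F**3*(6 + M)**3 (a(F, M) = -4*F**3*(M + 6)**3 = -4*F**3*(6 + M)**3)
n(Y) = 2*Y
m(u) = 2*u/(-8 + u) (m(u) = (2*u)/(-8 + u) = 2*u/(-8 + u))
m(n(sqrt(a(-1, 0*(-1)) + 2)))**2 = (2*(2*sqrt(-4*(-1)**3*(6 + 0*(-1))**3 + 2))/(-8 + 2*sqrt(-4*(-1)**3*(6 + 0*(-1))**3 + 2)))**2 = (2*(2*sqrt(-4*(-1)*(6 + 0)**3 + 2))/(-8 + 2*sqrt(-4*(-1)*(6 + 0)**3 + 2)))**2 = (2*(2*sqrt(-4*(-1)*6**3 + 2))/(-8 + 2*sqrt(-4*(-1)*6**3 + 2)))**2 = (2*(2*sqrt(-4*(-1)*216 + 2))/(-8 + 2*sqrt(-4*(-1)*216 + 2)))**2 = (2*(2*sqrt(864 + 2))/(-8 + 2*sqrt(864 + 2)))**2 = (2*(2*sqrt(866))/(-8 + 2*sqrt(866)))**2 = (4*sqrt(866)/(-8 + 2*sqrt(866)))**2 = 13856/(-8 + 2*sqrt(866))**2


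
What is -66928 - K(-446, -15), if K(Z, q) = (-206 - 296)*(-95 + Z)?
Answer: -338510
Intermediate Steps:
K(Z, q) = 47690 - 502*Z (K(Z, q) = -502*(-95 + Z) = 47690 - 502*Z)
-66928 - K(-446, -15) = -66928 - (47690 - 502*(-446)) = -66928 - (47690 + 223892) = -66928 - 1*271582 = -66928 - 271582 = -338510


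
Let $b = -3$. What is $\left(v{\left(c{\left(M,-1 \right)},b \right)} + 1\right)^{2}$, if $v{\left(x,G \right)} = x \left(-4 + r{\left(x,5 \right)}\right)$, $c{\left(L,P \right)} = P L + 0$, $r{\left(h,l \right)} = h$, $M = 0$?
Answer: $1$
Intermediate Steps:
$c{\left(L,P \right)} = L P$ ($c{\left(L,P \right)} = L P + 0 = L P$)
$v{\left(x,G \right)} = x \left(-4 + x\right)$
$\left(v{\left(c{\left(M,-1 \right)},b \right)} + 1\right)^{2} = \left(0 \left(-1\right) \left(-4 + 0 \left(-1\right)\right) + 1\right)^{2} = \left(0 \left(-4 + 0\right) + 1\right)^{2} = \left(0 \left(-4\right) + 1\right)^{2} = \left(0 + 1\right)^{2} = 1^{2} = 1$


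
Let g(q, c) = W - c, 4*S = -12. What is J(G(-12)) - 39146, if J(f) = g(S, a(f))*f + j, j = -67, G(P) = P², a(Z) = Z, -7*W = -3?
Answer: -419211/7 ≈ -59887.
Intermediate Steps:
S = -3 (S = (¼)*(-12) = -3)
W = 3/7 (W = -⅐*(-3) = 3/7 ≈ 0.42857)
g(q, c) = 3/7 - c
J(f) = -67 + f*(3/7 - f) (J(f) = (3/7 - f)*f - 67 = f*(3/7 - f) - 67 = -67 + f*(3/7 - f))
J(G(-12)) - 39146 = (-67 - ((-12)²)² + (3/7)*(-12)²) - 39146 = (-67 - 1*144² + (3/7)*144) - 39146 = (-67 - 1*20736 + 432/7) - 39146 = (-67 - 20736 + 432/7) - 39146 = -145189/7 - 39146 = -419211/7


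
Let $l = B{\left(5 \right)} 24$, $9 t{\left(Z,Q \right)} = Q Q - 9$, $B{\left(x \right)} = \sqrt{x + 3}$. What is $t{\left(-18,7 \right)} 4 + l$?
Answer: $\frac{160}{9} + 48 \sqrt{2} \approx 85.66$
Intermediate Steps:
$B{\left(x \right)} = \sqrt{3 + x}$
$t{\left(Z,Q \right)} = -1 + \frac{Q^{2}}{9}$ ($t{\left(Z,Q \right)} = \frac{Q Q - 9}{9} = \frac{Q^{2} - 9}{9} = \frac{-9 + Q^{2}}{9} = -1 + \frac{Q^{2}}{9}$)
$l = 48 \sqrt{2}$ ($l = \sqrt{3 + 5} \cdot 24 = \sqrt{8} \cdot 24 = 2 \sqrt{2} \cdot 24 = 48 \sqrt{2} \approx 67.882$)
$t{\left(-18,7 \right)} 4 + l = \left(-1 + \frac{7^{2}}{9}\right) 4 + 48 \sqrt{2} = \left(-1 + \frac{1}{9} \cdot 49\right) 4 + 48 \sqrt{2} = \left(-1 + \frac{49}{9}\right) 4 + 48 \sqrt{2} = \frac{40}{9} \cdot 4 + 48 \sqrt{2} = \frac{160}{9} + 48 \sqrt{2}$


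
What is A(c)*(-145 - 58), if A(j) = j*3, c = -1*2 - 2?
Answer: 2436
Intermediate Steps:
c = -4 (c = -2 - 2 = -4)
A(j) = 3*j
A(c)*(-145 - 58) = (3*(-4))*(-145 - 58) = -12*(-203) = 2436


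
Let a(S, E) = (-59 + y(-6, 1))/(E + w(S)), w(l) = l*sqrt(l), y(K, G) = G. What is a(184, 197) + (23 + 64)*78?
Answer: 42010067696/6190695 - 21344*sqrt(46)/6190695 ≈ 6786.0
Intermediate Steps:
w(l) = l**(3/2)
a(S, E) = -58/(E + S**(3/2)) (a(S, E) = (-59 + 1)/(E + S**(3/2)) = -58/(E + S**(3/2)))
a(184, 197) + (23 + 64)*78 = -58/(197 + 184**(3/2)) + (23 + 64)*78 = -58/(197 + 368*sqrt(46)) + 87*78 = -58/(197 + 368*sqrt(46)) + 6786 = 6786 - 58/(197 + 368*sqrt(46))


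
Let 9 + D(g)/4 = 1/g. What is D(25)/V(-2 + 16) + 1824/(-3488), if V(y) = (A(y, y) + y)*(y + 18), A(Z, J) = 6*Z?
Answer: -10193/19075 ≈ -0.53436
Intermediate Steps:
V(y) = 7*y*(18 + y) (V(y) = (6*y + y)*(y + 18) = (7*y)*(18 + y) = 7*y*(18 + y))
D(g) = -36 + 4/g
D(25)/V(-2 + 16) + 1824/(-3488) = (-36 + 4/25)/((7*(-2 + 16)*(18 + (-2 + 16)))) + 1824/(-3488) = (-36 + 4*(1/25))/((7*14*(18 + 14))) + 1824*(-1/3488) = (-36 + 4/25)/((7*14*32)) - 57/109 = -896/25/3136 - 57/109 = -896/25*1/3136 - 57/109 = -2/175 - 57/109 = -10193/19075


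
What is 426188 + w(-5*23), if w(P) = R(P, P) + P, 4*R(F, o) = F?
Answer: 1704177/4 ≈ 4.2604e+5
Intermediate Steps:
R(F, o) = F/4
w(P) = 5*P/4 (w(P) = P/4 + P = 5*P/4)
426188 + w(-5*23) = 426188 + 5*(-5*23)/4 = 426188 + (5/4)*(-115) = 426188 - 575/4 = 1704177/4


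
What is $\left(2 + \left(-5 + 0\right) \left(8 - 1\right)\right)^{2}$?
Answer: $1089$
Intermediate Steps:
$\left(2 + \left(-5 + 0\right) \left(8 - 1\right)\right)^{2} = \left(2 - 35\right)^{2} = \left(-33\right)^{2} = 1089$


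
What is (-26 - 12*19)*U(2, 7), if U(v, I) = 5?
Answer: -1270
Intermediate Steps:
(-26 - 12*19)*U(2, 7) = (-26 - 12*19)*5 = (-26 - 228)*5 = -254*5 = -1270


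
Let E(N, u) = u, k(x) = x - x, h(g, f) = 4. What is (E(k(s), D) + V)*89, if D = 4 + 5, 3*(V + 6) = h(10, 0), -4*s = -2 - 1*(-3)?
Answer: 1157/3 ≈ 385.67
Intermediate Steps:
s = -1/4 (s = -(-2 - 1*(-3))/4 = -(-2 + 3)/4 = -1/4*1 = -1/4 ≈ -0.25000)
V = -14/3 (V = -6 + (1/3)*4 = -6 + 4/3 = -14/3 ≈ -4.6667)
D = 9
k(x) = 0
(E(k(s), D) + V)*89 = (9 - 14/3)*89 = (13/3)*89 = 1157/3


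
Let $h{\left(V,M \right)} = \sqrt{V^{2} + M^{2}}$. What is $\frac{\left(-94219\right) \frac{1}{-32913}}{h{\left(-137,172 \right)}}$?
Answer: $\frac{94219 \sqrt{48353}}{1591442289} \approx 0.013018$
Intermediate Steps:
$h{\left(V,M \right)} = \sqrt{M^{2} + V^{2}}$
$\frac{\left(-94219\right) \frac{1}{-32913}}{h{\left(-137,172 \right)}} = \frac{\left(-94219\right) \frac{1}{-32913}}{\sqrt{172^{2} + \left(-137\right)^{2}}} = \frac{\left(-94219\right) \left(- \frac{1}{32913}\right)}{\sqrt{29584 + 18769}} = \frac{94219}{32913 \sqrt{48353}} = \frac{94219 \frac{\sqrt{48353}}{48353}}{32913} = \frac{94219 \sqrt{48353}}{1591442289}$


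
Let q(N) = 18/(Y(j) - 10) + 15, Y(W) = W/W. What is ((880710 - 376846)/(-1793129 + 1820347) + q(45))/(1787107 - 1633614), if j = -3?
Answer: 428849/2088886237 ≈ 0.00020530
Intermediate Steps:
Y(W) = 1
q(N) = 13 (q(N) = 18/(1 - 10) + 15 = 18/(-9) + 15 = 18*(-⅑) + 15 = -2 + 15 = 13)
((880710 - 376846)/(-1793129 + 1820347) + q(45))/(1787107 - 1633614) = ((880710 - 376846)/(-1793129 + 1820347) + 13)/(1787107 - 1633614) = (503864/27218 + 13)/153493 = (503864*(1/27218) + 13)*(1/153493) = (251932/13609 + 13)*(1/153493) = (428849/13609)*(1/153493) = 428849/2088886237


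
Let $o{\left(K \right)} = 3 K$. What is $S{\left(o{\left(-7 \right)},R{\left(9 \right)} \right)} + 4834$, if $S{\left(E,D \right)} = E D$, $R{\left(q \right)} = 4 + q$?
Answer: $4561$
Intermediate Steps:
$S{\left(E,D \right)} = D E$
$S{\left(o{\left(-7 \right)},R{\left(9 \right)} \right)} + 4834 = \left(4 + 9\right) 3 \left(-7\right) + 4834 = 13 \left(-21\right) + 4834 = -273 + 4834 = 4561$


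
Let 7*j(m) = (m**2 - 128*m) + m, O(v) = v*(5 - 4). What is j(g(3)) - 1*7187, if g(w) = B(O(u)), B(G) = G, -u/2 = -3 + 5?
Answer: -49785/7 ≈ -7112.1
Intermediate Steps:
u = -4 (u = -2*(-3 + 5) = -2*2 = -4)
O(v) = v (O(v) = v*1 = v)
g(w) = -4
j(m) = -127*m/7 + m**2/7 (j(m) = ((m**2 - 128*m) + m)/7 = (m**2 - 127*m)/7 = -127*m/7 + m**2/7)
j(g(3)) - 1*7187 = (1/7)*(-4)*(-127 - 4) - 1*7187 = (1/7)*(-4)*(-131) - 7187 = 524/7 - 7187 = -49785/7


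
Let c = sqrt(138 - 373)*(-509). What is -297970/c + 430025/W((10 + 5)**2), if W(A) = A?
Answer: 17201/9 - 59594*I*sqrt(235)/23923 ≈ 1911.2 - 38.187*I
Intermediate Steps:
c = -509*I*sqrt(235) (c = sqrt(-235)*(-509) = (I*sqrt(235))*(-509) = -509*I*sqrt(235) ≈ -7802.8*I)
-297970/c + 430025/W((10 + 5)**2) = -297970*I*sqrt(235)/119615 + 430025/((10 + 5)**2) = -59594*I*sqrt(235)/23923 + 430025/(15**2) = -59594*I*sqrt(235)/23923 + 430025/225 = -59594*I*sqrt(235)/23923 + 430025*(1/225) = -59594*I*sqrt(235)/23923 + 17201/9 = 17201/9 - 59594*I*sqrt(235)/23923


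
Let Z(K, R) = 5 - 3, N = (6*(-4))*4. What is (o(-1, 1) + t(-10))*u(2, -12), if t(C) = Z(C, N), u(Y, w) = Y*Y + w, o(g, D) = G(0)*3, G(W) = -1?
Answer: 8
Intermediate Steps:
N = -96 (N = -24*4 = -96)
Z(K, R) = 2
o(g, D) = -3 (o(g, D) = -1*3 = -3)
u(Y, w) = w + Y² (u(Y, w) = Y² + w = w + Y²)
t(C) = 2
(o(-1, 1) + t(-10))*u(2, -12) = (-3 + 2)*(-12 + 2²) = -(-12 + 4) = -1*(-8) = 8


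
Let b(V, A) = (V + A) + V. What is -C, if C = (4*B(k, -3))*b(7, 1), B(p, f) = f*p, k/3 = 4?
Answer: 2160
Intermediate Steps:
k = 12 (k = 3*4 = 12)
b(V, A) = A + 2*V (b(V, A) = (A + V) + V = A + 2*V)
C = -2160 (C = (4*(-3*12))*(1 + 2*7) = (4*(-36))*(1 + 14) = -144*15 = -2160)
-C = -1*(-2160) = 2160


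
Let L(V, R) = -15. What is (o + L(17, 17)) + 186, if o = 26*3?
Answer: 249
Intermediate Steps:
o = 78
(o + L(17, 17)) + 186 = (78 - 15) + 186 = 63 + 186 = 249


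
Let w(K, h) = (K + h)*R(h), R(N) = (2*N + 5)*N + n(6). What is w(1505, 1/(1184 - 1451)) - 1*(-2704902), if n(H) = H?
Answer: 51656887986460/19034163 ≈ 2.7139e+6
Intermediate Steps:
R(N) = 6 + N*(5 + 2*N) (R(N) = (2*N + 5)*N + 6 = (5 + 2*N)*N + 6 = N*(5 + 2*N) + 6 = 6 + N*(5 + 2*N))
w(K, h) = (K + h)*(6 + 2*h² + 5*h)
w(1505, 1/(1184 - 1451)) - 1*(-2704902) = (1505 + 1/(1184 - 1451))*(6 + 2*(1/(1184 - 1451))² + 5/(1184 - 1451)) - 1*(-2704902) = (1505 + 1/(-267))*(6 + 2*(1/(-267))² + 5/(-267)) + 2704902 = (1505 - 1/267)*(6 + 2*(-1/267)² + 5*(-1/267)) + 2704902 = 401834*(6 + 2*(1/71289) - 5/267)/267 + 2704902 = 401834*(6 + 2/71289 - 5/267)/267 + 2704902 = (401834/267)*(426401/71289) + 2704902 = 171342419434/19034163 + 2704902 = 51656887986460/19034163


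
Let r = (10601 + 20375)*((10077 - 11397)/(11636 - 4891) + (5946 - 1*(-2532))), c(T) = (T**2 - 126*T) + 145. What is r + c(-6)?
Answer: 354260084621/1349 ≈ 2.6261e+8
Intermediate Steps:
c(T) = 145 + T**2 - 126*T
r = 354258820608/1349 (r = 30976*(-1320/6745 + (5946 + 2532)) = 30976*(-1320*1/6745 + 8478) = 30976*(-264/1349 + 8478) = 30976*(11436558/1349) = 354258820608/1349 ≈ 2.6261e+8)
r + c(-6) = 354258820608/1349 + (145 + (-6)**2 - 126*(-6)) = 354258820608/1349 + (145 + 36 + 756) = 354258820608/1349 + 937 = 354260084621/1349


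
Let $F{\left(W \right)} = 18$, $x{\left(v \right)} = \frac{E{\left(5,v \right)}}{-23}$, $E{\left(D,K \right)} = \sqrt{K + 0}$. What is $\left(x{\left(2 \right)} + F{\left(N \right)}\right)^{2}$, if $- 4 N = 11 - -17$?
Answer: $\frac{\left(414 - \sqrt{2}\right)^{2}}{529} \approx 321.79$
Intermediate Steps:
$E{\left(D,K \right)} = \sqrt{K}$
$x{\left(v \right)} = - \frac{\sqrt{v}}{23}$ ($x{\left(v \right)} = \frac{\sqrt{v}}{-23} = \sqrt{v} \left(- \frac{1}{23}\right) = - \frac{\sqrt{v}}{23}$)
$N = -7$ ($N = - \frac{11 - -17}{4} = - \frac{11 + 17}{4} = \left(- \frac{1}{4}\right) 28 = -7$)
$\left(x{\left(2 \right)} + F{\left(N \right)}\right)^{2} = \left(- \frac{\sqrt{2}}{23} + 18\right)^{2} = \left(18 - \frac{\sqrt{2}}{23}\right)^{2}$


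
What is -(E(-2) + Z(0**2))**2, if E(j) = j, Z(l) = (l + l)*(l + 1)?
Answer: -4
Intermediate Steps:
Z(l) = 2*l*(1 + l) (Z(l) = (2*l)*(1 + l) = 2*l*(1 + l))
-(E(-2) + Z(0**2))**2 = -(-2 + 2*0**2*(1 + 0**2))**2 = -(-2 + 2*0*(1 + 0))**2 = -(-2 + 2*0*1)**2 = -(-2 + 0)**2 = -1*(-2)**2 = -1*4 = -4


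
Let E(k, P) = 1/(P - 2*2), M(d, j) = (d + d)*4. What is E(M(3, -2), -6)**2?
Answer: 1/100 ≈ 0.010000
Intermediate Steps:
M(d, j) = 8*d (M(d, j) = (2*d)*4 = 8*d)
E(k, P) = 1/(-4 + P) (E(k, P) = 1/(P - 4) = 1/(-4 + P))
E(M(3, -2), -6)**2 = (1/(-4 - 6))**2 = (1/(-10))**2 = (-1/10)**2 = 1/100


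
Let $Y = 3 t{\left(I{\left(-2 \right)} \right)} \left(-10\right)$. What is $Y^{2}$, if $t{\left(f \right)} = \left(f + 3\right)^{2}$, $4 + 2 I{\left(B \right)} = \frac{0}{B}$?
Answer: $900$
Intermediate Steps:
$I{\left(B \right)} = -2$ ($I{\left(B \right)} = -2 + \frac{0 \frac{1}{B}}{2} = -2 + \frac{1}{2} \cdot 0 = -2 + 0 = -2$)
$t{\left(f \right)} = \left(3 + f\right)^{2}$
$Y = -30$ ($Y = 3 \left(3 - 2\right)^{2} \left(-10\right) = 3 \cdot 1^{2} \left(-10\right) = 3 \cdot 1 \left(-10\right) = 3 \left(-10\right) = -30$)
$Y^{2} = \left(-30\right)^{2} = 900$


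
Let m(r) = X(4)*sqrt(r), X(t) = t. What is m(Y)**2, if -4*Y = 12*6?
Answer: -288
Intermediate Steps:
Y = -18 (Y = -3*6 = -1/4*72 = -18)
m(r) = 4*sqrt(r)
m(Y)**2 = (4*sqrt(-18))**2 = (4*(3*I*sqrt(2)))**2 = (12*I*sqrt(2))**2 = -288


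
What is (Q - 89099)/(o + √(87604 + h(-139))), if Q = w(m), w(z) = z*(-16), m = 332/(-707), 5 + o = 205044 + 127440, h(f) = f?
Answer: -2991725884457/11164761995576 + 62987681*√1785/11164761995576 ≈ -0.26772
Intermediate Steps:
o = 332479 (o = -5 + (205044 + 127440) = -5 + 332484 = 332479)
m = -332/707 (m = 332*(-1/707) = -332/707 ≈ -0.46959)
w(z) = -16*z
Q = 5312/707 (Q = -16*(-332/707) = 5312/707 ≈ 7.5134)
(Q - 89099)/(o + √(87604 + h(-139))) = (5312/707 - 89099)/(332479 + √(87604 - 139)) = -62987681/(707*(332479 + √87465)) = -62987681/(707*(332479 + 7*√1785))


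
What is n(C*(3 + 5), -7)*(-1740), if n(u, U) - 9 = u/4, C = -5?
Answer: 1740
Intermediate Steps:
n(u, U) = 9 + u/4
n(C*(3 + 5), -7)*(-1740) = (9 + (-5*(3 + 5))/4)*(-1740) = (9 + (-5*8)/4)*(-1740) = (9 + (¼)*(-40))*(-1740) = (9 - 10)*(-1740) = -1*(-1740) = 1740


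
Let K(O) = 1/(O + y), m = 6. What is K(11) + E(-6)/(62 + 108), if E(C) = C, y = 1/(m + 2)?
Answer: 413/7565 ≈ 0.054594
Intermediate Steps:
y = 1/8 (y = 1/(6 + 2) = 1/8 ≈ 0.12500)
K(O) = 1/(1/8 + O) (K(O) = 1/(O + 1/8) = 1/(1/8 + O))
K(11) + E(-6)/(62 + 108) = 8/(1 + 8*11) - 6/(62 + 108) = 8/(1 + 88) - 6/170 = 8/89 + (1/170)*(-6) = 8*(1/89) - 3/85 = 8/89 - 3/85 = 413/7565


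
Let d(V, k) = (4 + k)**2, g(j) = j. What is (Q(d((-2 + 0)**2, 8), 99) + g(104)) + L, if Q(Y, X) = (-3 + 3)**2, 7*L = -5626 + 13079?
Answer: 8181/7 ≈ 1168.7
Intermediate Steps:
L = 7453/7 (L = (-5626 + 13079)/7 = (1/7)*7453 = 7453/7 ≈ 1064.7)
Q(Y, X) = 0 (Q(Y, X) = 0**2 = 0)
(Q(d((-2 + 0)**2, 8), 99) + g(104)) + L = (0 + 104) + 7453/7 = 104 + 7453/7 = 8181/7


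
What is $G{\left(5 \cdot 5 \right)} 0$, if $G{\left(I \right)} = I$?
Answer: $0$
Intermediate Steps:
$G{\left(5 \cdot 5 \right)} 0 = 5 \cdot 5 \cdot 0 = 25 \cdot 0 = 0$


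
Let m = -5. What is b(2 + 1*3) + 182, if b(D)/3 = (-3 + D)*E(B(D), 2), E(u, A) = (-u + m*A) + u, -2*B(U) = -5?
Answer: 122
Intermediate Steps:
B(U) = 5/2 (B(U) = -½*(-5) = 5/2)
E(u, A) = -5*A (E(u, A) = (-u - 5*A) + u = -5*A)
b(D) = 90 - 30*D (b(D) = 3*((-3 + D)*(-5*2)) = 3*((-3 + D)*(-10)) = 3*(30 - 10*D) = 90 - 30*D)
b(2 + 1*3) + 182 = (90 - 30*(2 + 1*3)) + 182 = (90 - 30*(2 + 3)) + 182 = (90 - 30*5) + 182 = (90 - 150) + 182 = -60 + 182 = 122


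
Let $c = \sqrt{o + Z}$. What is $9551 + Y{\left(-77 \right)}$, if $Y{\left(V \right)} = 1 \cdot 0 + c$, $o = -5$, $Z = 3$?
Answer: $9551 + i \sqrt{2} \approx 9551.0 + 1.4142 i$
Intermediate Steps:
$c = i \sqrt{2}$ ($c = \sqrt{-5 + 3} = \sqrt{-2} = i \sqrt{2} \approx 1.4142 i$)
$Y{\left(V \right)} = i \sqrt{2}$ ($Y{\left(V \right)} = 1 \cdot 0 + i \sqrt{2} = 0 + i \sqrt{2} = i \sqrt{2}$)
$9551 + Y{\left(-77 \right)} = 9551 + i \sqrt{2}$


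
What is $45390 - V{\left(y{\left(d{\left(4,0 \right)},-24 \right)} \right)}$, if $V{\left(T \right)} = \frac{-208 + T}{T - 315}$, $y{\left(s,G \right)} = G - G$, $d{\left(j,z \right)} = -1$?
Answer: $\frac{14297642}{315} \approx 45389.0$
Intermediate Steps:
$y{\left(s,G \right)} = 0$
$V{\left(T \right)} = \frac{-208 + T}{-315 + T}$
$45390 - V{\left(y{\left(d{\left(4,0 \right)},-24 \right)} \right)} = 45390 - \frac{-208 + 0}{-315 + 0} = 45390 - \frac{1}{-315} \left(-208\right) = 45390 - \left(- \frac{1}{315}\right) \left(-208\right) = 45390 - \frac{208}{315} = \frac{14297642}{315}$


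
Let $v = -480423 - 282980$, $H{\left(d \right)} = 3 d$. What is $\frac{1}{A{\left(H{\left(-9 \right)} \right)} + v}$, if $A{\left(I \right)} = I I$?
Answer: $- \frac{1}{762674} \approx -1.3112 \cdot 10^{-6}$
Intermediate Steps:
$A{\left(I \right)} = I^{2}$
$v = -763403$ ($v = -480423 - 282980 = -763403$)
$\frac{1}{A{\left(H{\left(-9 \right)} \right)} + v} = \frac{1}{\left(3 \left(-9\right)\right)^{2} - 763403} = \frac{1}{\left(-27\right)^{2} - 763403} = \frac{1}{729 - 763403} = \frac{1}{-762674} = - \frac{1}{762674}$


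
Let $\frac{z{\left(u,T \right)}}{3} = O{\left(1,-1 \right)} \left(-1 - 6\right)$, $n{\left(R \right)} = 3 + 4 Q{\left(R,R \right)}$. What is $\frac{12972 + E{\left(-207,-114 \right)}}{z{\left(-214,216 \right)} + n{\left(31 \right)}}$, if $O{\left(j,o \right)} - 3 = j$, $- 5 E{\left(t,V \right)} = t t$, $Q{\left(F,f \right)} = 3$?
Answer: $- \frac{319}{5} \approx -63.8$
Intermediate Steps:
$n{\left(R \right)} = 15$ ($n{\left(R \right)} = 3 + 4 \cdot 3 = 3 + 12 = 15$)
$E{\left(t,V \right)} = - \frac{t^{2}}{5}$ ($E{\left(t,V \right)} = - \frac{t t}{5} = - \frac{t^{2}}{5}$)
$O{\left(j,o \right)} = 3 + j$
$z{\left(u,T \right)} = -84$ ($z{\left(u,T \right)} = 3 \left(3 + 1\right) \left(-1 - 6\right) = 3 \cdot 4 \left(-7\right) = 3 \left(-28\right) = -84$)
$\frac{12972 + E{\left(-207,-114 \right)}}{z{\left(-214,216 \right)} + n{\left(31 \right)}} = \frac{12972 - \frac{\left(-207\right)^{2}}{5}}{-84 + 15} = \frac{12972 - \frac{42849}{5}}{-69} = \left(12972 - \frac{42849}{5}\right) \left(- \frac{1}{69}\right) = \frac{22011}{5} \left(- \frac{1}{69}\right) = - \frac{319}{5}$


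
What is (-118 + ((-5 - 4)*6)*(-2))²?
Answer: 100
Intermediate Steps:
(-118 + ((-5 - 4)*6)*(-2))² = (-118 - 9*6*(-2))² = (-118 - 54*(-2))² = (-118 + 108)² = (-10)² = 100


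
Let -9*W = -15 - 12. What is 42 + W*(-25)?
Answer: -33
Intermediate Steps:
W = 3 (W = -(-15 - 12)/9 = -1/9*(-27) = 3)
42 + W*(-25) = 42 + 3*(-25) = 42 - 75 = -33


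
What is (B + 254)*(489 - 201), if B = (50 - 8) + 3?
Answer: 86112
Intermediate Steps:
B = 45 (B = 42 + 3 = 45)
(B + 254)*(489 - 201) = (45 + 254)*(489 - 201) = 299*288 = 86112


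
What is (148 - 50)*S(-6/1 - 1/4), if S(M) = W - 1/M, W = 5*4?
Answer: 49392/25 ≈ 1975.7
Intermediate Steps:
W = 20
S(M) = 20 - 1/M
(148 - 50)*S(-6/1 - 1/4) = (148 - 50)*(20 - 1/(-6/1 - 1/4)) = 98*(20 - 1/(-6*1 - 1*¼)) = 98*(20 - 1/(-6 - ¼)) = 98*(20 - 1/(-25/4)) = 98*(20 - 1*(-4/25)) = 98*(20 + 4/25) = 98*(504/25) = 49392/25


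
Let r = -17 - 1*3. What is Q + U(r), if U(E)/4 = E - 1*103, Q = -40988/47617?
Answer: -23468552/47617 ≈ -492.86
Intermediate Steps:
Q = -40988/47617 (Q = -40988*1/47617 = -40988/47617 ≈ -0.86078)
r = -20 (r = -17 - 3 = -20)
U(E) = -412 + 4*E (U(E) = 4*(E - 1*103) = 4*(E - 103) = 4*(-103 + E) = -412 + 4*E)
Q + U(r) = -40988/47617 + (-412 + 4*(-20)) = -40988/47617 + (-412 - 80) = -40988/47617 - 492 = -23468552/47617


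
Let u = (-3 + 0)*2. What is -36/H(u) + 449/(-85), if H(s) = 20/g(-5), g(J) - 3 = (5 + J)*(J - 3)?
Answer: -908/85 ≈ -10.682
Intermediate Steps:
g(J) = 3 + (-3 + J)*(5 + J) (g(J) = 3 + (5 + J)*(J - 3) = 3 + (5 + J)*(-3 + J) = 3 + (-3 + J)*(5 + J))
u = -6 (u = -3*2 = -6)
H(s) = 20/3 (H(s) = 20/(-12 + (-5)**2 + 2*(-5)) = 20/(-12 + 25 - 10) = 20/3)
-36/H(u) + 449/(-85) = -36/20/3 + 449/(-85) = -36*3/20 + 449*(-1/85) = -27/5 - 449/85 = -908/85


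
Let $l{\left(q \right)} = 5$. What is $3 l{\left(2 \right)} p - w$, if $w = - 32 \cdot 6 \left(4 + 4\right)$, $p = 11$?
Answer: $1701$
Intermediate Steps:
$w = -1536$ ($w = - 32 \cdot 6 \cdot 8 = \left(-32\right) 48 = -1536$)
$3 l{\left(2 \right)} p - w = 3 \cdot 5 \cdot 11 - -1536 = 15 \cdot 11 + 1536 = 165 + 1536 = 1701$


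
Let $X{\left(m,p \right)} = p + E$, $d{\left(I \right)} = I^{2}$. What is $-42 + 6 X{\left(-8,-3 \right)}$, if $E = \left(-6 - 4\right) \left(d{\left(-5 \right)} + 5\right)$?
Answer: $-1860$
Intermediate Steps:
$E = -300$ ($E = \left(-6 - 4\right) \left(\left(-5\right)^{2} + 5\right) = - 10 \left(25 + 5\right) = \left(-10\right) 30 = -300$)
$X{\left(m,p \right)} = -300 + p$ ($X{\left(m,p \right)} = p - 300 = -300 + p$)
$-42 + 6 X{\left(-8,-3 \right)} = -42 + 6 \left(-300 - 3\right) = -42 + 6 \left(-303\right) = -42 - 1818 = -1860$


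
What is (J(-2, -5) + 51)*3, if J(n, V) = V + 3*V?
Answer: 93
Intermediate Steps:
J(n, V) = 4*V
(J(-2, -5) + 51)*3 = (4*(-5) + 51)*3 = (-20 + 51)*3 = 31*3 = 93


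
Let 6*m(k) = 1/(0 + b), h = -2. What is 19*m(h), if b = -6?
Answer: -19/36 ≈ -0.52778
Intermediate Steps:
m(k) = -1/36 (m(k) = 1/(6*(0 - 6)) = (⅙)/(-6) = (⅙)*(-⅙) = -1/36)
19*m(h) = 19*(-1/36) = -19/36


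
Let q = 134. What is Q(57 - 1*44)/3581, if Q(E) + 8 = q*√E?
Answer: -8/3581 + 134*√13/3581 ≈ 0.13268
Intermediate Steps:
Q(E) = -8 + 134*√E
Q(57 - 1*44)/3581 = (-8 + 134*√(57 - 1*44))/3581 = (-8 + 134*√(57 - 44))*(1/3581) = (-8 + 134*√13)*(1/3581) = -8/3581 + 134*√13/3581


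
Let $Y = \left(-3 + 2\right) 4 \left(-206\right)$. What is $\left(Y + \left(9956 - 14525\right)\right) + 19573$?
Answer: $15828$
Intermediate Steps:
$Y = 824$ ($Y = \left(-1\right) 4 \left(-206\right) = \left(-4\right) \left(-206\right) = 824$)
$\left(Y + \left(9956 - 14525\right)\right) + 19573 = \left(824 + \left(9956 - 14525\right)\right) + 19573 = \left(824 - 4569\right) + 19573 = -3745 + 19573 = 15828$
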